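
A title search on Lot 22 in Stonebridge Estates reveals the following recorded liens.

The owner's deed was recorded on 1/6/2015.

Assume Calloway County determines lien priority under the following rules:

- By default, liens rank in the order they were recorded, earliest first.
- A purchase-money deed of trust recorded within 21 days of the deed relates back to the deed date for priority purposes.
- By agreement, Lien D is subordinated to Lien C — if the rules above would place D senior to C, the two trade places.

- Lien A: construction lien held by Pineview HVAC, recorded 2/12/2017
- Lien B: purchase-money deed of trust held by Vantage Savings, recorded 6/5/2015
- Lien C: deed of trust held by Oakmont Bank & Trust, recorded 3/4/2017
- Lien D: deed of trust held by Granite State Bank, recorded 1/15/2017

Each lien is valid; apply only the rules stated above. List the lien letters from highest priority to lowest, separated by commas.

Adjusting effective dates: B was recorded 150 days after the deed — beyond 21 days — so no relation-back applies.
By effective date: B (6/5/2015), D (1/15/2017), A (2/12/2017), C (3/4/2017).
The subordination applies — D was senior to C — so D and C swap.

B, C, A, D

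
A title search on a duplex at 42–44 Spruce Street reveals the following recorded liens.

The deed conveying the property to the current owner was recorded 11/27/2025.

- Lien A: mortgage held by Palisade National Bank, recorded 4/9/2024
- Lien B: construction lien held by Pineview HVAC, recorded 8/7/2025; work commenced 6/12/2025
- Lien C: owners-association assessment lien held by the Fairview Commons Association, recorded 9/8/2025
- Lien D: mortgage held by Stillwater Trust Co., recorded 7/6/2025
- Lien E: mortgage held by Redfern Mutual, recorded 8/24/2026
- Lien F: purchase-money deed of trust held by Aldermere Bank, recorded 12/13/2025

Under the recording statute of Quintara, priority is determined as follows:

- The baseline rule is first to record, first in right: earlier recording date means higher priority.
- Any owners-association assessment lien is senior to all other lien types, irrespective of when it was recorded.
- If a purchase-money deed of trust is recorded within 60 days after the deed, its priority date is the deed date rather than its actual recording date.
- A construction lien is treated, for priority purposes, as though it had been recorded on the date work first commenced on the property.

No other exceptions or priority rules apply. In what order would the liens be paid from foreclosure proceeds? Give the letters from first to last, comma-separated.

Effective dates: B is treated as recorded 6/12/2025, the work-commencement date; F was recorded within the 60-day window, so its effective date is the deed date 11/27/2025.
C is an owners-association assessment lien and takes priority over every other lien.
The other liens, earliest effective date first: A (4/9/2024), B (6/12/2025), D (7/6/2025), F (11/27/2025), E (8/24/2026).

C, A, B, D, F, E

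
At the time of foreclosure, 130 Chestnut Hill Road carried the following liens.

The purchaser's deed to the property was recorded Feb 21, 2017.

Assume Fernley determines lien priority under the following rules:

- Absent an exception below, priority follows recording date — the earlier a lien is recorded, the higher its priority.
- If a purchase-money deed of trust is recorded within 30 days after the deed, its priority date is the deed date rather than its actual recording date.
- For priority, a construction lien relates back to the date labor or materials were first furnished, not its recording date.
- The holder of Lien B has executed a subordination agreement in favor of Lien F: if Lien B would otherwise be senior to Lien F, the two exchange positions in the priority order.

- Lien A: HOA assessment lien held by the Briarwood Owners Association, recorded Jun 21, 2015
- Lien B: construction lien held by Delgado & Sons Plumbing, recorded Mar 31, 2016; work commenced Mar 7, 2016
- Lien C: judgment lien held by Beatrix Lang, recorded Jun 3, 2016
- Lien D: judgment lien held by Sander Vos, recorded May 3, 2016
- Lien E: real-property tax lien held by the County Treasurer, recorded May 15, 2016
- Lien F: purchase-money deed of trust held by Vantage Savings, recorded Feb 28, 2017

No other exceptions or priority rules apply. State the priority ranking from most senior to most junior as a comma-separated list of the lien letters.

Adjusting effective dates: B is treated as recorded Mar 7, 2016, the work-commencement date; F was recorded within the 30-day window, so its effective date is the deed date Feb 21, 2017.
Ordering by effective date: A (Jun 21, 2015), B (Mar 7, 2016), D (May 3, 2016), E (May 15, 2016), C (Jun 3, 2016), F (Feb 21, 2017).
B is senior to F before the subordination, so the two trade places.

A, F, D, E, C, B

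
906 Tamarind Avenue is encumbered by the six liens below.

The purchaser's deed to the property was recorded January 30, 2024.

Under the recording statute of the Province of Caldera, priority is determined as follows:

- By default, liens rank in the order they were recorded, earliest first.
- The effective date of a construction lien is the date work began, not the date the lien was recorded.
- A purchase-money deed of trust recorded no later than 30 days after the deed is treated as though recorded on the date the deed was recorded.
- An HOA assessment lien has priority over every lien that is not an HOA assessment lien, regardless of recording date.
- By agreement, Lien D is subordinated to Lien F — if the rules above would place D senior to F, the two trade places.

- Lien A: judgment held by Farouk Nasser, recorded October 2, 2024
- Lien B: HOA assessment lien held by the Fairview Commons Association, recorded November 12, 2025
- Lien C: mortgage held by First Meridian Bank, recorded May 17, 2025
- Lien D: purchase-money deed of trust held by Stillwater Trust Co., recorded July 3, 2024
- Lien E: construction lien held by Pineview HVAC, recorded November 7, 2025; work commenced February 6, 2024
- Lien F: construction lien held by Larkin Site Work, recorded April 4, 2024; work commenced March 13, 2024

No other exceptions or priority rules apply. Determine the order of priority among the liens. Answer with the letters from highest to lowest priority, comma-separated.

B, E, F, D, A, C

Adjusting effective dates: D was recorded 155 days after the deed, outside the 30-day window, so it keeps its recording date; E's effective date is February 6, 2024, when work began; F is treated as recorded March 13, 2024, the work-commencement date.
B is an HOA assessment lien and takes priority over every other lien.
Remaining liens by effective date: E (February 6, 2024), F (March 13, 2024), D (July 3, 2024), A (October 2, 2024), C (May 17, 2025).
D is already junior to F, so the subordination agreement changes nothing.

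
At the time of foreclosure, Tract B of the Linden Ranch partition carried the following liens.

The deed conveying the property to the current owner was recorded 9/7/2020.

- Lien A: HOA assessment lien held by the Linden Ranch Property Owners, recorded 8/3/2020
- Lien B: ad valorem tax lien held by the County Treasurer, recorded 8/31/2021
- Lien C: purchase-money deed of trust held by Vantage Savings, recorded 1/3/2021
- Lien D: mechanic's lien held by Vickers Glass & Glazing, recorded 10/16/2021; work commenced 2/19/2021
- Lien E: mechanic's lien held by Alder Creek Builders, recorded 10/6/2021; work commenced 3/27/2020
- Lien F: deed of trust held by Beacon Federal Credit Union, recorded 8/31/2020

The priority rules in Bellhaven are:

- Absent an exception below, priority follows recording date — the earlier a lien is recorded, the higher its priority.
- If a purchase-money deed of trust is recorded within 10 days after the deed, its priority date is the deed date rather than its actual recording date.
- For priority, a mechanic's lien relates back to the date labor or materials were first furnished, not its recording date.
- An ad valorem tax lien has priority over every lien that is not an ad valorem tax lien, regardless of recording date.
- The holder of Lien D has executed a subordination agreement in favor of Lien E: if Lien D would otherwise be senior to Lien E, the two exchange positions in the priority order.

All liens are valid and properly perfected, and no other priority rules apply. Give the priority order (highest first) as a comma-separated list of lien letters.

Effective dates after the stated exceptions: C was recorded 118 days after the deed, outside the 10-day window, so it keeps its recording date; D is treated as recorded 2/19/2021, the work-commencement date; E is treated as recorded 3/27/2020, the work-commencement date.
B is an ad valorem tax lien, so it outranks all other liens regardless of date.
Remaining liens by effective date: E (3/27/2020), A (8/3/2020), F (8/31/2020), C (1/3/2021), D (2/19/2021).
D already ranks below E; the subordination has no effect.

B, E, A, F, C, D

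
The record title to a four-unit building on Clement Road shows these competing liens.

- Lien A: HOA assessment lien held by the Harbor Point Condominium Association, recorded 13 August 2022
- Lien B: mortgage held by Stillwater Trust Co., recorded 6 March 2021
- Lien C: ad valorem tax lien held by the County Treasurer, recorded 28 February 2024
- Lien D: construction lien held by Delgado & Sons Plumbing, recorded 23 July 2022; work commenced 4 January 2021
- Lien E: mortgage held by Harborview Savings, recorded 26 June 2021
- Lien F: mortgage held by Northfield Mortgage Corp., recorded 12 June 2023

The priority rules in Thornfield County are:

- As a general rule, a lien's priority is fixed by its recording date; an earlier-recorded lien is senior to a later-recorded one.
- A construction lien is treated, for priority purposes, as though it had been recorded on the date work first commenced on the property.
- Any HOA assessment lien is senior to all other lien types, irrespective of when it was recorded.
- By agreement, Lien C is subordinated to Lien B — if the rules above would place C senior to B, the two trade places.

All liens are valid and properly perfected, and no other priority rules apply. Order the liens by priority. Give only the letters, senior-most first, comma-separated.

A, D, B, E, F, C

Effective dates after the stated exceptions: D is treated as recorded 4 January 2021, the work-commencement date.
As an HOA assessment lien, A is senior to every other lien.
Remaining liens by effective date: D (4 January 2021), B (6 March 2021), E (26 June 2021), F (12 June 2023), C (28 February 2024).
C is already junior to B, so the subordination agreement changes nothing.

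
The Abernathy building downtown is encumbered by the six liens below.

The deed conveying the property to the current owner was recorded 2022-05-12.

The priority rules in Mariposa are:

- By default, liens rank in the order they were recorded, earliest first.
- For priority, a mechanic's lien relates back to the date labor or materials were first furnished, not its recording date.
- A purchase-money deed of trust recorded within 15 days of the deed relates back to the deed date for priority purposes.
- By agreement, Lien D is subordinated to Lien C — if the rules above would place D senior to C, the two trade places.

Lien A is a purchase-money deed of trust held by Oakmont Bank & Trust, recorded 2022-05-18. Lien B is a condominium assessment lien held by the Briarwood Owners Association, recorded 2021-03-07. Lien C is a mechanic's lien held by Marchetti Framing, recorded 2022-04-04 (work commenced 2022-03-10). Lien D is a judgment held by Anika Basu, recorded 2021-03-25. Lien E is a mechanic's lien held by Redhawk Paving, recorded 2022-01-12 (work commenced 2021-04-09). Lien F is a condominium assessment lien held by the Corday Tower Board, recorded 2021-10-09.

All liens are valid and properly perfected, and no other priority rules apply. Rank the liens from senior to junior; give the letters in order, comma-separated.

Adjusting effective dates: A's effective date is the deed date, 2022-05-12; C's effective date is 2022-03-10, when work began; E's effective date is 2021-04-09, when work began.
Ordering by effective date: B (2021-03-07), D (2021-03-25), E (2021-04-09), F (2021-10-09), C (2022-03-10), A (2022-05-12).
Because D would otherwise rank above C, the subordination swaps them.

B, C, E, F, D, A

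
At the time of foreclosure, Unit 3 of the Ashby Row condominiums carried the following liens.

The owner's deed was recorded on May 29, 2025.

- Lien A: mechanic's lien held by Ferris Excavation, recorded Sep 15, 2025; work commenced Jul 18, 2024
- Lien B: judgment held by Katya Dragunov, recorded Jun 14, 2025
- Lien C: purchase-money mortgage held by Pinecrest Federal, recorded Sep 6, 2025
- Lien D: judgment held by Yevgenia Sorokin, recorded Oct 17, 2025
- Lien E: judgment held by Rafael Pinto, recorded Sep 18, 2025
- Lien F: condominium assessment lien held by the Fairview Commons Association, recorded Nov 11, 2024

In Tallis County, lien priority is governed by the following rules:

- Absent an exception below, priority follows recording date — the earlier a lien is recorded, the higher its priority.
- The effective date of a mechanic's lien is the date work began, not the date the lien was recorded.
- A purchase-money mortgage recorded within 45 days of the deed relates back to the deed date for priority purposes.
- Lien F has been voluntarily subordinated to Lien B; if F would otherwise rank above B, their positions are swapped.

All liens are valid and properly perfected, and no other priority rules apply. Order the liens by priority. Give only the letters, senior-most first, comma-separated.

A, B, F, C, E, D

First, effective dates: A is treated as recorded Jul 18, 2024, the work-commencement date; C was recorded 100 days after the deed, outside the 45-day window, so it keeps its recording date.
By effective date: A (Jul 18, 2024), F (Nov 11, 2024), B (Jun 14, 2025), C (Sep 6, 2025), E (Sep 18, 2025), D (Oct 17, 2025).
F is senior to B before the subordination, so the two trade places.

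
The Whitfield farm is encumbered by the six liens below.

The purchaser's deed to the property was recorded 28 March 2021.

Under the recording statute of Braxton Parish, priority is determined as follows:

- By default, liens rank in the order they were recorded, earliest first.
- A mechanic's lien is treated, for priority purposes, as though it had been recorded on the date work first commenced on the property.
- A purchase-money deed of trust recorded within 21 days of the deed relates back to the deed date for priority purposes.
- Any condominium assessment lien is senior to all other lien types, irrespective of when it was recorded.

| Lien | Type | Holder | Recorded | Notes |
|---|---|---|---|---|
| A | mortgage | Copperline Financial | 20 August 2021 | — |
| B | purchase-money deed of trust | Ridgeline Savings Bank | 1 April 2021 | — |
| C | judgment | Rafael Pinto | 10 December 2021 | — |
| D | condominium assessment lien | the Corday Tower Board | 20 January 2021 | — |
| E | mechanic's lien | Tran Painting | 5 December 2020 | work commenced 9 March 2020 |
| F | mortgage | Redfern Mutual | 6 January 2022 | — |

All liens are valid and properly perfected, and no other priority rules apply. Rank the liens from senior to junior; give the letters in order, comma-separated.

Effective dates after the stated exceptions: B was recorded within the 21-day window, so its effective date is the deed date 28 March 2021; E relates back to 9 March 2020 (work commenced).
D, as a condominium assessment lien, has superpriority and ranks first.
Ordering the rest by effective date: E (9 March 2020), B (28 March 2021), A (20 August 2021), C (10 December 2021), F (6 January 2022).

D, E, B, A, C, F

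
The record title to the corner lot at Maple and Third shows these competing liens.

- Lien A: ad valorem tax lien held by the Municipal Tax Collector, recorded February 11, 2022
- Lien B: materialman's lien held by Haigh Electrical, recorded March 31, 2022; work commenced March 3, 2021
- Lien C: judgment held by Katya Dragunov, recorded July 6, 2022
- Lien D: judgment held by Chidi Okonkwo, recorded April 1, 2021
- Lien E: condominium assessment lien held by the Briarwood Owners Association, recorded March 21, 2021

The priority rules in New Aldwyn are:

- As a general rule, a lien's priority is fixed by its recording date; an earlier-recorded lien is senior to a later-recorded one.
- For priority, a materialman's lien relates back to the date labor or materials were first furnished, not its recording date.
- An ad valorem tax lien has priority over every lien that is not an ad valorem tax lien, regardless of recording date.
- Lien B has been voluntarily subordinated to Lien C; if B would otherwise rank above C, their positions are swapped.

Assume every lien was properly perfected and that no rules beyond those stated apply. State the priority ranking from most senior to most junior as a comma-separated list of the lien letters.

First, effective dates: B relates back to March 3, 2021 (work commenced).
A is an ad valorem tax lien, so it outranks all other liens regardless of date.
Among the remaining liens, by effective date: B (March 3, 2021), E (March 21, 2021), D (April 1, 2021), C (July 6, 2022).
B would otherwise be senior to C, so under the subordination agreement B and C exchange positions.

A, C, E, D, B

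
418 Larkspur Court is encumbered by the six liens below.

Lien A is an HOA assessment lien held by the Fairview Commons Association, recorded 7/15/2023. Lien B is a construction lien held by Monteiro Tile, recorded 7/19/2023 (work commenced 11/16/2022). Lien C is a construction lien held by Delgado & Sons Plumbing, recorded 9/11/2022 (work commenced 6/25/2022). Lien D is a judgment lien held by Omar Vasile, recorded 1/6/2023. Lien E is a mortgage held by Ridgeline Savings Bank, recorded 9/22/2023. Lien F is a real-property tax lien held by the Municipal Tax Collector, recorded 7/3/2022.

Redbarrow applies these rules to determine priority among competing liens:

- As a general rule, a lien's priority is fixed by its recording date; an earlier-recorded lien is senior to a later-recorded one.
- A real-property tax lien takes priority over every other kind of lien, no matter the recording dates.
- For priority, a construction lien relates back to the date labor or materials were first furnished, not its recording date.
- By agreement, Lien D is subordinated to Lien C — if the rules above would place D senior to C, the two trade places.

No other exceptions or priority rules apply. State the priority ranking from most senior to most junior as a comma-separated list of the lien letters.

Adjusting effective dates: B relates back to 11/16/2022 (work commenced); C relates back to 6/25/2022 (work commenced).
F is a real-property tax lien and takes priority over every other lien.
The other liens, earliest effective date first: C (6/25/2022), B (11/16/2022), D (1/6/2023), A (7/15/2023), E (9/22/2023).
Since D is not senior to C, the subordination leaves the order unchanged.

F, C, B, D, A, E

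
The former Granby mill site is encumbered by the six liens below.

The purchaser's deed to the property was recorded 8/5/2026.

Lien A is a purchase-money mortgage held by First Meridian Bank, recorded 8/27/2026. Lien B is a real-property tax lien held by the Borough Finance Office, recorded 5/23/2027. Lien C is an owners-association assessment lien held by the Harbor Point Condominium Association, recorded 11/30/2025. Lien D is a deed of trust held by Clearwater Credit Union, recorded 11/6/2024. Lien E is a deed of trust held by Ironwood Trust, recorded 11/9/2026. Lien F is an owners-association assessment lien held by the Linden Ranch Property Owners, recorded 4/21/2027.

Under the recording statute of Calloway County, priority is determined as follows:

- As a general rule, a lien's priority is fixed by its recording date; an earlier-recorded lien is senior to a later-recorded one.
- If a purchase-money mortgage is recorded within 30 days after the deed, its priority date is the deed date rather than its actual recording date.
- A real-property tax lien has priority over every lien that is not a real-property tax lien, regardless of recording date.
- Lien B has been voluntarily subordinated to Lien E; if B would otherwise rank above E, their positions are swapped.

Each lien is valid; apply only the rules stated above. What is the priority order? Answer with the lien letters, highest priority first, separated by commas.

E, D, C, A, B, F

Effective dates: A's effective date is the deed date, 8/5/2026.
B, as a real-property tax lien, has superpriority and ranks first.
Among the remaining liens, by effective date: D (11/6/2024), C (11/30/2025), A (8/5/2026), E (11/9/2026), F (4/21/2027).
Because B would otherwise rank above E, the subordination swaps them.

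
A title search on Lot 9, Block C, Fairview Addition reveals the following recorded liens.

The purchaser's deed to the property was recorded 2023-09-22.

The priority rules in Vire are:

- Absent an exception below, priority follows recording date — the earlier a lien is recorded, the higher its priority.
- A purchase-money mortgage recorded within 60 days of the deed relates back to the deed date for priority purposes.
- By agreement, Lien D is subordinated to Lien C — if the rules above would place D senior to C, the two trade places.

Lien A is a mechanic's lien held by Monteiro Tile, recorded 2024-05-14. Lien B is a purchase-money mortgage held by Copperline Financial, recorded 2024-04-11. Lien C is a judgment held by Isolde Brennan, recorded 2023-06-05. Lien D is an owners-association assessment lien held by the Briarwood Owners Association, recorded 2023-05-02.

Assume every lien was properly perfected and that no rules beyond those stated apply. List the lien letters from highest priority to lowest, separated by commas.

C, D, B, A

First, effective dates: B was recorded 202 days after the deed, outside the 60-day window, so it keeps its recording date.
Ordering by effective date: D (2023-05-02), C (2023-06-05), B (2024-04-11), A (2024-05-14).
D would otherwise be senior to C, so under the subordination agreement D and C exchange positions.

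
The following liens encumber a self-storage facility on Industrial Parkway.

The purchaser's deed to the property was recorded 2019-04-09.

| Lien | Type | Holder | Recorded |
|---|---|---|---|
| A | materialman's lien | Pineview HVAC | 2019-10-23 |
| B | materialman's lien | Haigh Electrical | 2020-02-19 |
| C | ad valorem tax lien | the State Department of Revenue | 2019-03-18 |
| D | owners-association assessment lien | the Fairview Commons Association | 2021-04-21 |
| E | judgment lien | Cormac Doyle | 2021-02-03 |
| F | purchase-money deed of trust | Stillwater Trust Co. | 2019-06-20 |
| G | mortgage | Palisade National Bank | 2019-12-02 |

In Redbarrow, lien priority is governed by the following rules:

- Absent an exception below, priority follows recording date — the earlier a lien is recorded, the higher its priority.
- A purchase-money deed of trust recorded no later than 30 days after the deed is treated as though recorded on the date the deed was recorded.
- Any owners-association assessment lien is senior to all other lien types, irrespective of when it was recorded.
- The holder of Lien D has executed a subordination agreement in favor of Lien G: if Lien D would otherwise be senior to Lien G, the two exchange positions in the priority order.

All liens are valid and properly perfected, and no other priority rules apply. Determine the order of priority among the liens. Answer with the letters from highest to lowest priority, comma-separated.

G, C, F, A, D, B, E

Effective dates: F was recorded 72 days after the deed, outside the 30-day window, so it keeps its recording date.
D is an owners-association assessment lien and takes priority over every other lien.
Ordering the rest by effective date: C (2019-03-18), F (2019-06-20), A (2019-10-23), G (2019-12-02), B (2020-02-19), E (2021-02-03).
D is senior to G before the subordination, so the two trade places.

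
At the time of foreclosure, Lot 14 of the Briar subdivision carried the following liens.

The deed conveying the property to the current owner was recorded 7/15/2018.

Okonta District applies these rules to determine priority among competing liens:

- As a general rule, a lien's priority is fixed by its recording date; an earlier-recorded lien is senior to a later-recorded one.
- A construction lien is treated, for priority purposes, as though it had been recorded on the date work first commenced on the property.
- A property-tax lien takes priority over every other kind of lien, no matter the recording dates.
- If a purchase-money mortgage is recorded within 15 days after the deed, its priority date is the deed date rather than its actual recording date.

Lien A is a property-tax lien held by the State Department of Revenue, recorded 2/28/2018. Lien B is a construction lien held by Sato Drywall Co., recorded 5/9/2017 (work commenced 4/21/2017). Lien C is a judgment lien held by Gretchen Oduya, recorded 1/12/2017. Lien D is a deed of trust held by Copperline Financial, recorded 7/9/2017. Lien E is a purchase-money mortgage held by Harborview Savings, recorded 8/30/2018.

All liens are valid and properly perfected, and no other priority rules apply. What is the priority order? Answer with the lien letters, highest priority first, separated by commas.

Effective dates after the stated exceptions: B relates back to 4/21/2017 (work commenced); E missed the 15-day window (46 days after the deed), so its recording date stands.
A is a property-tax lien and takes priority over every other lien.
Among the remaining liens, by effective date: C (1/12/2017), B (4/21/2017), D (7/9/2017), E (8/30/2018).

A, C, B, D, E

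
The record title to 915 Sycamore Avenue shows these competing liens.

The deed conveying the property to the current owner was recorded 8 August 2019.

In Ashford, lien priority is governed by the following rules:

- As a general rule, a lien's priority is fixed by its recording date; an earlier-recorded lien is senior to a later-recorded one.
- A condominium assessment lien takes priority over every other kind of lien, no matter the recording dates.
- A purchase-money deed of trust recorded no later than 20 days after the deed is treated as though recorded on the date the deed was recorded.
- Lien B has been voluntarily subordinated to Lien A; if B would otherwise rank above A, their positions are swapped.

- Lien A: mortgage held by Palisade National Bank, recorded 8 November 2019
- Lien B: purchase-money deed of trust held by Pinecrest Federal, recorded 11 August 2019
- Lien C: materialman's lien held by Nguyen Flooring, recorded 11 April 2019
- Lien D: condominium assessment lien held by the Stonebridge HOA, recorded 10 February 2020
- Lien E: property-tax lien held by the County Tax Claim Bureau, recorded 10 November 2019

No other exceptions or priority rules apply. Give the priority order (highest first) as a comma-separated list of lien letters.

First, effective dates: B's effective date is the deed date, 8 August 2019.
D is a condominium assessment lien, so it outranks all other liens regardless of date.
The other liens, earliest effective date first: C (11 April 2019), B (8 August 2019), A (8 November 2019), E (10 November 2019).
The subordination applies — B was senior to A — so B and A swap.

D, C, A, B, E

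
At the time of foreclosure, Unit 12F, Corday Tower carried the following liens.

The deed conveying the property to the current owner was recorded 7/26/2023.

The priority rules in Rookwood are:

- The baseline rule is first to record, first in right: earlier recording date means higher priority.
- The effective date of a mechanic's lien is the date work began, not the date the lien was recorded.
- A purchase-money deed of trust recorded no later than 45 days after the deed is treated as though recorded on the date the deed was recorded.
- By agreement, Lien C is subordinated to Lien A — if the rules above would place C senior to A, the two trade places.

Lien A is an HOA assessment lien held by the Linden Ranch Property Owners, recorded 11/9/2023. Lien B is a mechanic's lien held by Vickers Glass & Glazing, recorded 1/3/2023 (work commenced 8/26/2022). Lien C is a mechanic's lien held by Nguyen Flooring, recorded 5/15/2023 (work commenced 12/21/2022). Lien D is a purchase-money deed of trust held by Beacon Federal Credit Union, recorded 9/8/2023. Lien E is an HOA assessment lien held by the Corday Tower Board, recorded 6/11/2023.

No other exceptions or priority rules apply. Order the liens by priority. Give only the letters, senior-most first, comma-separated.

B, A, E, D, C

First, effective dates: B's effective date is 8/26/2022, when work began; C relates back to 12/21/2022 (work commenced); D relates back to the deed date 7/26/2023.
Sorted by effective date: B (8/26/2022), C (12/21/2022), E (6/11/2023), D (7/26/2023), A (11/9/2023).
Because C would otherwise rank above A, the subordination swaps them.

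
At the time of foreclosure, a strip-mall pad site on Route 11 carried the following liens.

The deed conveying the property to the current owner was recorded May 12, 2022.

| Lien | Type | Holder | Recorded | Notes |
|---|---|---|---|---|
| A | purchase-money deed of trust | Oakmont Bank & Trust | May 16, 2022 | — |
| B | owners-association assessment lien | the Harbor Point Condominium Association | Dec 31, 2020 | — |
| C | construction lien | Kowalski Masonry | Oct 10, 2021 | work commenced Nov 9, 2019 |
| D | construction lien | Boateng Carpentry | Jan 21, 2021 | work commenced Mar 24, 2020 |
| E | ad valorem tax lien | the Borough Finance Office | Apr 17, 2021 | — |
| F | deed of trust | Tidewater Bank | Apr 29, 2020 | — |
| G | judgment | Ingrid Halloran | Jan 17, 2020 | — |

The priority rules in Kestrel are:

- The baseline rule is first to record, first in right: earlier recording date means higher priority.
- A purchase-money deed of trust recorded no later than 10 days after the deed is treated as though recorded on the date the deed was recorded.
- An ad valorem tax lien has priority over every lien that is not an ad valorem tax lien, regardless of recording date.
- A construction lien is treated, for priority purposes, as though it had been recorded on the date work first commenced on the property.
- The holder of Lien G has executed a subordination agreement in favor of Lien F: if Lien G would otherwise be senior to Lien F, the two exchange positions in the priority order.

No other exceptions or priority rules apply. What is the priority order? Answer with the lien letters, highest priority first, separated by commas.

E, C, F, D, G, B, A

Adjusting effective dates: A's effective date is the deed date, May 12, 2022; C's effective date is Nov 9, 2019, when work began; D relates back to Mar 24, 2020 (work commenced).
E is an ad valorem tax lien and takes priority over every other lien.
Among the remaining liens, by effective date: C (Nov 9, 2019), G (Jan 17, 2020), D (Mar 24, 2020), F (Apr 29, 2020), B (Dec 31, 2020), A (May 12, 2022).
The subordination applies — G was senior to F — so G and F swap.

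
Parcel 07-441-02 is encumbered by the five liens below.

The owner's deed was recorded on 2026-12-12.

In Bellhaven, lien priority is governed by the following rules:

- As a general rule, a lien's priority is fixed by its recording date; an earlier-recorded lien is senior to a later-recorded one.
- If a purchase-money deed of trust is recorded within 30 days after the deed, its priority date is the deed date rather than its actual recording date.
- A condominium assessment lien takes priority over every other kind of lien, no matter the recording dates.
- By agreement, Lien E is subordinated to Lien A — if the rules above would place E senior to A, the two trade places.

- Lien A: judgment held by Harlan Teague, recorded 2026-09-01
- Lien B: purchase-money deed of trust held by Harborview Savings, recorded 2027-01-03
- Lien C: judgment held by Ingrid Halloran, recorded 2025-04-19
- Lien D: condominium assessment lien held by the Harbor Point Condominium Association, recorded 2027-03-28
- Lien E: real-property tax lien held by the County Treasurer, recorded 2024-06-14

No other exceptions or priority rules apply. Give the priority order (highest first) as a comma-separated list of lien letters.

Effective dates after the stated exceptions: B relates back to the deed date 2026-12-12.
D is a condominium assessment lien and takes priority over every other lien.
The other liens, earliest effective date first: E (2024-06-14), C (2025-04-19), A (2026-09-01), B (2026-12-12).
Because E would otherwise rank above A, the subordination swaps them.

D, A, C, E, B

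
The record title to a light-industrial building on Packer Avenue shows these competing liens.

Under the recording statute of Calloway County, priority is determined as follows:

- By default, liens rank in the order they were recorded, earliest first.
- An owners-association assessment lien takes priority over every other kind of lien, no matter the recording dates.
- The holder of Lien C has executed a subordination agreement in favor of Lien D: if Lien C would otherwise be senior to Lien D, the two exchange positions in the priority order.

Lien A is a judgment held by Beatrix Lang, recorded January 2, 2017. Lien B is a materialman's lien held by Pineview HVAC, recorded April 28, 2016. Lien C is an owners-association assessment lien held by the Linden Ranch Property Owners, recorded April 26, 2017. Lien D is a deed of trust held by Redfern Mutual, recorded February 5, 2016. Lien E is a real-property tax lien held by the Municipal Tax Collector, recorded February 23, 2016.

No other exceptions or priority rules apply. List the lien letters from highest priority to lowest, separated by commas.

D, C, E, B, A

C is an owners-association assessment lien and takes priority over every other lien.
Among the remaining liens, by effective date: D (February 5, 2016), E (February 23, 2016), B (April 28, 2016), A (January 2, 2017).
The subordination applies — C was senior to D — so C and D swap.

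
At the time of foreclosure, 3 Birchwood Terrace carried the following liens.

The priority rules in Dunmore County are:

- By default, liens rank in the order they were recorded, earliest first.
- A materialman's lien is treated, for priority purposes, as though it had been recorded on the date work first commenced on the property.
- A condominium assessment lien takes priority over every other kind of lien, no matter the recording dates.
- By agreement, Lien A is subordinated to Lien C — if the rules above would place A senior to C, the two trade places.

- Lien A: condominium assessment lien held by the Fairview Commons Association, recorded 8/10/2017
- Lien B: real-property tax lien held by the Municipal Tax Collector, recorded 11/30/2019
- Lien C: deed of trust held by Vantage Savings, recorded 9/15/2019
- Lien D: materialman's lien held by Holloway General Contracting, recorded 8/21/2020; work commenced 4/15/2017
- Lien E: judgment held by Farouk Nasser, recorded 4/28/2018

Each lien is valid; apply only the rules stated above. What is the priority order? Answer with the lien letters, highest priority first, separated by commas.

Effective dates: D is treated as recorded 4/15/2017, the work-commencement date.
A is a condominium assessment lien, so it outranks all other liens regardless of date.
Among the remaining liens, by effective date: D (4/15/2017), E (4/28/2018), C (9/15/2019), B (11/30/2019).
Because A would otherwise rank above C, the subordination swaps them.

C, D, E, A, B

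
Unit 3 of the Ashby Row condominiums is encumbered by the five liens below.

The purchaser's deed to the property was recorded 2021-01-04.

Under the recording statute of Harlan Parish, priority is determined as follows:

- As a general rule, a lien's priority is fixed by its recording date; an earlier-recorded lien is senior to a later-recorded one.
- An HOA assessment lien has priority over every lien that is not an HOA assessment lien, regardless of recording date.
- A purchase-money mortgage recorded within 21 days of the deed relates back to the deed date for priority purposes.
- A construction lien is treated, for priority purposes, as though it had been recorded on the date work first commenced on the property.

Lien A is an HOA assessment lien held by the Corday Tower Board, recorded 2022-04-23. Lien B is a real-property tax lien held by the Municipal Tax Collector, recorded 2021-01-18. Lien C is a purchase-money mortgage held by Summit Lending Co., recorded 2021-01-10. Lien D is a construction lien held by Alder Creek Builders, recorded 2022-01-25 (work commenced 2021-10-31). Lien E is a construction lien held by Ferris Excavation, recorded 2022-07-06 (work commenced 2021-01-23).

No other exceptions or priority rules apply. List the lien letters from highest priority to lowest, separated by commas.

A, C, B, E, D

Effective dates after the stated exceptions: C's effective date is the deed date, 2021-01-04; D is treated as recorded 2021-10-31, the work-commencement date; E's effective date is 2021-01-23, when work began.
A is an HOA assessment lien, so it outranks all other liens regardless of date.
Among the remaining liens, by effective date: C (2021-01-04), B (2021-01-18), E (2021-01-23), D (2021-10-31).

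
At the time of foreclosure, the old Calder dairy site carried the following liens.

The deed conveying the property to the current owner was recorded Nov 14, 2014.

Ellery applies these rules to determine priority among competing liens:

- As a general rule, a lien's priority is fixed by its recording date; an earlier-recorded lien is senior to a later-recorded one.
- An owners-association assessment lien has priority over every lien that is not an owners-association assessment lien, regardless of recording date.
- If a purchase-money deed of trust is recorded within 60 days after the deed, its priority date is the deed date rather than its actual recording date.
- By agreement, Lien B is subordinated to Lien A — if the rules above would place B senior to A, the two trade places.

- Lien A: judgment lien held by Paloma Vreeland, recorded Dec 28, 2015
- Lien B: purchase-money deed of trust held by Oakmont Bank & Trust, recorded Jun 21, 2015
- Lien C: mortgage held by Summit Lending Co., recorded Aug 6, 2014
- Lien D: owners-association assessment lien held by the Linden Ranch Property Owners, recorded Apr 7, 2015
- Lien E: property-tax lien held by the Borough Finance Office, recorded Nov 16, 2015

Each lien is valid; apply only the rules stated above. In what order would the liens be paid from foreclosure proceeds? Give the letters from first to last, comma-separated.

Effective dates after the stated exceptions: B missed the 60-day window (219 days after the deed), so its recording date stands.
As an owners-association assessment lien, D is senior to every other lien.
Ordering the rest by effective date: C (Aug 6, 2014), B (Jun 21, 2015), E (Nov 16, 2015), A (Dec 28, 2015).
Because B would otherwise rank above A, the subordination swaps them.

D, C, A, E, B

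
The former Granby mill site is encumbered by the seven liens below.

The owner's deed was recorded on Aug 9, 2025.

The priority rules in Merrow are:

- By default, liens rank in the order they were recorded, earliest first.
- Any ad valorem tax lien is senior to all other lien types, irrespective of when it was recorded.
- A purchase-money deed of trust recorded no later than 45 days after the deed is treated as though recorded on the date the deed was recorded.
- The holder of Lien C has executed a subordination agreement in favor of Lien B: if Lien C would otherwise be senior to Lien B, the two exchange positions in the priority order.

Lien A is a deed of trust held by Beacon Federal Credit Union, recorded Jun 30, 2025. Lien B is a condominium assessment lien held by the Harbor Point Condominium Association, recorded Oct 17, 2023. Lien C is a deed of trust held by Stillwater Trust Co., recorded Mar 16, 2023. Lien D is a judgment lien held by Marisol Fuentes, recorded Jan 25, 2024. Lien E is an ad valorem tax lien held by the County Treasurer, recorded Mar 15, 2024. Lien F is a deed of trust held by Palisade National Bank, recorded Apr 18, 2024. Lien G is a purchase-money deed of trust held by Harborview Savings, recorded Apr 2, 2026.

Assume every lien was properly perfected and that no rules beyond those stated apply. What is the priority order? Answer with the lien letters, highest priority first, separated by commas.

Effective dates: G missed the 45-day window (236 days after the deed), so its recording date stands.
As an ad valorem tax lien, E is senior to every other lien.
The other liens, earliest effective date first: C (Mar 16, 2023), B (Oct 17, 2023), D (Jan 25, 2024), F (Apr 18, 2024), A (Jun 30, 2025), G (Apr 2, 2026).
C would otherwise be senior to B, so under the subordination agreement C and B exchange positions.

E, B, C, D, F, A, G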